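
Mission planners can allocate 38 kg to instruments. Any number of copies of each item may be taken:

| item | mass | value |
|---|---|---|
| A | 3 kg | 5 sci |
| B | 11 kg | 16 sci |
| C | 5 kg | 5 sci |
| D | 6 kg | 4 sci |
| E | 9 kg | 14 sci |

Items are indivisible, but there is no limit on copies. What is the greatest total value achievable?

61 sci

Best value-per-unit is A at 5/3; filling with it alone gives 12×5 = 60.
Optimal mix: 9×A + 1×B → mass 38, value 61.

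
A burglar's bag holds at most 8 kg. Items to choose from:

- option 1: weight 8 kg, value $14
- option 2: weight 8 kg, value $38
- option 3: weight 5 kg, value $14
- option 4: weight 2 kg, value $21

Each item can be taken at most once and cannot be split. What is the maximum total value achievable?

$38

This is a 0/1 knapsack; check combinations near the capacity.
- option 2: weight 8, value 38
- option 3+option 4: weight 5+2=7, value 14+21=35
- option 4: weight 2, value 21
Best: $38.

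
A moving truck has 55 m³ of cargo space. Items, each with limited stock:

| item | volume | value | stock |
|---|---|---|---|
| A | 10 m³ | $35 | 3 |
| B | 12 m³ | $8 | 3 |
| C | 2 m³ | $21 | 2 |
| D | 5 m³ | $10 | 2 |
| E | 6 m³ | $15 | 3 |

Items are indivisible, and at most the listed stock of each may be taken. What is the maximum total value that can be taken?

$192

Top feasible selections:
- 3×A + 2×C + 3×E: volume 52, value 192
- 3×A + 2×C + 1×D + 2×E: volume 51, value 187
Best: $192.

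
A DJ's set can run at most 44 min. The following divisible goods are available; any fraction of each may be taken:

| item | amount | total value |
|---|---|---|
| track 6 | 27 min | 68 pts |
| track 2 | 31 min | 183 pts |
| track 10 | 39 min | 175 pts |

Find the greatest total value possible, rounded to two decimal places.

Take in order of value per unit:
- track 2 (183/31 per unit): all 31 → value 183, running total 183.00
- track 10 (175/39 per unit): 13 of 39 → value 13×175/39 = 58.3333, running total 241.33
Total 241.33.

241.33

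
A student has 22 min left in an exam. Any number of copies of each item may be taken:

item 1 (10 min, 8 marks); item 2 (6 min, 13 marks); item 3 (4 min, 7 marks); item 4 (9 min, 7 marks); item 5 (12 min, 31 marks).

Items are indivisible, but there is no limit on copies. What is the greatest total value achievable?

Best value-per-unit is item 5 at 31/12; filling with it alone gives 1×31 = 31.
Optimal mix: 1×item 2 + 1×item 3 + 1×item 5 → time 22, value 51.

51 marks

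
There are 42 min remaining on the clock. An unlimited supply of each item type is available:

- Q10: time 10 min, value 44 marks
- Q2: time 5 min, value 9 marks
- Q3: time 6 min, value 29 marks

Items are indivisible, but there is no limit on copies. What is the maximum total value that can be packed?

203 marks

Best value-per-unit is Q3 at 29/6, and filling with it alone uses time 7×6=42. No mix of the others beats 7×29 = 203.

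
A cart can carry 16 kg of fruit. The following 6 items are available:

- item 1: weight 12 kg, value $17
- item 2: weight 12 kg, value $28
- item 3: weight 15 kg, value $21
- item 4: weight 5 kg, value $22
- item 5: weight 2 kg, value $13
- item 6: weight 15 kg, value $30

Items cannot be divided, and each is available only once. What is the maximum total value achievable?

$41

Check high-value combinations within 16 kg:
- item 2+item 5: weight 12+2=14, value 28+13=41
- item 4+item 5: weight 5+2=7, value 22+13=35
- item 1+item 5: weight 12+2=14, value 17+13=30
- item 6: weight 15, value 30
Best: $41.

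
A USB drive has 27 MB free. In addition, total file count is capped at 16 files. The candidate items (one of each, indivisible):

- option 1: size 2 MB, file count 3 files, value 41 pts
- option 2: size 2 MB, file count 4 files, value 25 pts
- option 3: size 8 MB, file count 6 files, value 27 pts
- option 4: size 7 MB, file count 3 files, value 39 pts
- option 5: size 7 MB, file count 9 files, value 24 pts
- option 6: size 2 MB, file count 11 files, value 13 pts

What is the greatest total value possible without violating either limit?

132 pts

Feasible sets respecting both limits:
- option 1+option 2+option 3+option 4: size 19, file count 16, value 132
- option 1+option 3+option 4: size 17, file count 12, value 107
- option 1+option 2+option 4: size 11, file count 10, value 105
Best: 132 pts.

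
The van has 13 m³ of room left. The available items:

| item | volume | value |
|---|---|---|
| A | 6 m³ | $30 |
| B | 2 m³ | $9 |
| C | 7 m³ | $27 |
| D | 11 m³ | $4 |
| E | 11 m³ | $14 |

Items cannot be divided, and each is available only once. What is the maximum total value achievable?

$57

Check high-value combinations within 13 m³:
- A+C: volume 6+7=13, value 30+27=57
- A+B: volume 6+2=8, value 30+9=39
- B+C: volume 2+7=9, value 9+27=36
- A: volume 6, value 30
- C: volume 7, value 27
Best: $57.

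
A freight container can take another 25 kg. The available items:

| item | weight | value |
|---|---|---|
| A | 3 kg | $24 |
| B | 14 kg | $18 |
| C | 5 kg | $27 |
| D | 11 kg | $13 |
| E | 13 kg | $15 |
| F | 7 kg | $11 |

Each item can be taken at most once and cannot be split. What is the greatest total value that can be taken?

Check high-value combinations within 25 kg:
- A+B+C: weight 3+14+5=22, value 24+18+27=69
- A+C+E: weight 3+5+13=21, value 24+27+15=66
- A+C+D: weight 3+5+11=19, value 24+27+13=64
- A+C+F: weight 3+5+7=15, value 24+27+11=62
- A+B+F: weight 3+14+7=24, value 24+18+11=53
Best: $69.

$69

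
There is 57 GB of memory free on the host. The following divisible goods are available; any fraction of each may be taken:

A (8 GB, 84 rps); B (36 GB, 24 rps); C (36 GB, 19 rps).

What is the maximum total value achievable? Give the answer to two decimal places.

114.86

Take in order of value per unit:
- A (84/8 per unit): all 8 → value 84, running total 84.00
- B (24/36 per unit): all 36 → value 24, running total 108.00
- C (19/36 per unit): 13 of 36 → value 13×19/36 = 6.8611, running total 114.86
Total 114.86.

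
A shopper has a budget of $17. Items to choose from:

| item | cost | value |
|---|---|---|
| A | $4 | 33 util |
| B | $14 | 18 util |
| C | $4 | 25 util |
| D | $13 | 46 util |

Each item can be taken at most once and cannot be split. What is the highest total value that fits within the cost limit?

79 util

Check high-value combinations within $17:
- A+D: cost 4+13=17, value 33+46=79
- C+D: cost 4+13=17, value 25+46=71
- A+C: cost 4+4=8, value 33+25=58
- D: cost 13, value 46
- A: cost 4, value 33
Best: 79 util.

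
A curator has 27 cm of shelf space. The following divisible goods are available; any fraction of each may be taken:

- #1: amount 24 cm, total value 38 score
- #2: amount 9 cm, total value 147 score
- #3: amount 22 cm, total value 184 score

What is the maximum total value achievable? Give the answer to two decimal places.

297.55

Take in order of value per unit:
- #2 (147/9 per unit): all 9 → value 147, running total 147.00
- #3 (184/22 per unit): 18 of 22 → value 18×184/22 = 150.5455, running total 297.55
Total 297.55.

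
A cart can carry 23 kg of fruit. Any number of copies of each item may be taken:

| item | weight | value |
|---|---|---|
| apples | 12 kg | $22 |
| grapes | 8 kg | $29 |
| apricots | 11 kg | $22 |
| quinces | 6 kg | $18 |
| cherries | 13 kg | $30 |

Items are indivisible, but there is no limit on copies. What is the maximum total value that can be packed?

$76

Best value-per-unit is grapes at 29/8; filling with it alone gives 2×29 = 58.
Optimal mix: 2×grapes + 1×quinces → weight 22, value 76.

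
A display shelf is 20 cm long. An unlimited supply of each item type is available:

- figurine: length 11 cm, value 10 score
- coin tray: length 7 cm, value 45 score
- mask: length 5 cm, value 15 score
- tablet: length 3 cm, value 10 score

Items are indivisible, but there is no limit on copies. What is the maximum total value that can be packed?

110 score

Best value-per-unit is coin tray at 45/7; filling with it alone gives 2×45 = 90.
Optimal mix: 2×coin tray + 2×tablet → length 20, value 110.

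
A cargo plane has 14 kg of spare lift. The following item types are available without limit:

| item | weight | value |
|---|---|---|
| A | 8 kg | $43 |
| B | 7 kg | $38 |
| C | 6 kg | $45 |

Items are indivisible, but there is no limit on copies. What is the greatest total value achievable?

Best value-per-unit is C at 45/6, and filling with it alone uses weight 2×6=12. No mix of the others beats 2×45 = 90.

$90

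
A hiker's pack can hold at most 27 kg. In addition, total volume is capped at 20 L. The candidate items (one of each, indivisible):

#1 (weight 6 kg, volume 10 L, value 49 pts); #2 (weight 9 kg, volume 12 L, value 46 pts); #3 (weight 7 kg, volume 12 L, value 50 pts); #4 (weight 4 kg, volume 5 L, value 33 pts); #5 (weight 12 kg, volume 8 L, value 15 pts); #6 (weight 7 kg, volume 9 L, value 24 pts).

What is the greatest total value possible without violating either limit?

83 pts

Feasible sets respecting both limits:
- #3+#4: weight 11, volume 17, value 83
- #1+#4: weight 10, volume 15, value 82
- #2+#4: weight 13, volume 17, value 79
- #1+#6: weight 13, volume 19, value 73
Best: 83 pts.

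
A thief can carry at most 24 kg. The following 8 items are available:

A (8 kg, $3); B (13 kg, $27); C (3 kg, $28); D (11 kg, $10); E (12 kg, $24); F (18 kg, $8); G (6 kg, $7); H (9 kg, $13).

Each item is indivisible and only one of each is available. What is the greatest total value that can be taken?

Check high-value combinations within 24 kg:
- C+E+H: weight 3+12+9=24, value 28+24+13=65
- B+C+G: weight 13+3+6=22, value 27+28+7=62
- C+E+G: weight 3+12+6=21, value 28+24+7=59
- A+B+C: weight 8+13+3=24, value 3+27+28=58
Best: $65.

$65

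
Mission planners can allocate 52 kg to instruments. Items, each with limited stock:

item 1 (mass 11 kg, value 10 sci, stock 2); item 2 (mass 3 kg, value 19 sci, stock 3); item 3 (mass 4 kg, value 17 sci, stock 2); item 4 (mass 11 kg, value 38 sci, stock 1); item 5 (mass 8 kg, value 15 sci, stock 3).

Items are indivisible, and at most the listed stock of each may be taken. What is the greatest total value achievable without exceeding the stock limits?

Best selections within mass 52 and stock limits:
- 3×item 2 + 2×item 3 + 1×item 4 + 3×item 5: mass 52, value 174
- 3×item 2 + 2×item 3 + 1×item 4 + 2×item 5: mass 44, value 159
- 3×item 2 + 1×item 3 + 1×item 4 + 3×item 5: mass 48, value 157
Best: 174 sci.

174 sci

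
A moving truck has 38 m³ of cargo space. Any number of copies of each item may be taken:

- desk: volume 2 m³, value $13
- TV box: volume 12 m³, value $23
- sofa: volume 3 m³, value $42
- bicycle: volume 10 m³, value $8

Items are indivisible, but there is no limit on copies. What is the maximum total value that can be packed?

$517

Best value-per-unit is sofa at 42/3; filling with it alone gives 12×42 = 504.
Optimal mix: 1×desk + 12×sofa → volume 38, value 517.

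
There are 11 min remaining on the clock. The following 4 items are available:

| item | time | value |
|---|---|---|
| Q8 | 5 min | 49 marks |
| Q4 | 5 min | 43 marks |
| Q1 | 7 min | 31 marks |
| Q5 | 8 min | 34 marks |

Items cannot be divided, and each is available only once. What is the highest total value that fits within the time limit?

This is a 0/1 knapsack; check combinations near the capacity.
- Q8+Q4: time 5+5=10, value 49+43=92
- Q8: time 5, value 49
- Q4: time 5, value 43
- Q5: time 8, value 34
Best: 92 marks.

92 marks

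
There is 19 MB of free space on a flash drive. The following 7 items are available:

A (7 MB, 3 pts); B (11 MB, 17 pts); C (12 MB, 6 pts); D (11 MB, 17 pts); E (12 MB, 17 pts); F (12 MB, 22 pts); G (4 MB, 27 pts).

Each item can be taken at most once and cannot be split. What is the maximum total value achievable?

49 pts

This is a 0/1 knapsack; check combinations near the capacity.
- F+G: size 12+4=16, value 22+27=49
- B+G: size 11+4=15, value 17+27=44
- D+G: size 11+4=15, value 17+27=44
Best: 49 pts.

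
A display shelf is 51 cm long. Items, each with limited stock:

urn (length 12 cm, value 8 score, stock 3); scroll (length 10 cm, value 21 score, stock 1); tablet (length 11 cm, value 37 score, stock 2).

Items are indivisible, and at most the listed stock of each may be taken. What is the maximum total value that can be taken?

Top feasible selections:
- 1×urn + 1×scroll + 2×tablet: length 44, value 103
- 1×scroll + 2×tablet: length 32, value 95
- 2×urn + 2×tablet: length 46, value 90
Best: 103 score.

103 score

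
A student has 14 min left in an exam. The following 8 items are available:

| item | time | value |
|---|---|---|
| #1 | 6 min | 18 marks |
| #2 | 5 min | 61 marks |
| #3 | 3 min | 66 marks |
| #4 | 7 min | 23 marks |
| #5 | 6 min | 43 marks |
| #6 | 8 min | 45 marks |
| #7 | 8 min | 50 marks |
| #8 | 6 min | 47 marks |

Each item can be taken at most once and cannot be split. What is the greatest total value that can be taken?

Check high-value combinations within 14 min:
- #2+#3+#8: time 5+3+6=14, value 61+66+47=174
- #2+#3+#5: time 5+3+6=14, value 61+66+43=170
- #1+#2+#3: time 6+5+3=14, value 18+61+66=145
Best: 174 marks.

174 marks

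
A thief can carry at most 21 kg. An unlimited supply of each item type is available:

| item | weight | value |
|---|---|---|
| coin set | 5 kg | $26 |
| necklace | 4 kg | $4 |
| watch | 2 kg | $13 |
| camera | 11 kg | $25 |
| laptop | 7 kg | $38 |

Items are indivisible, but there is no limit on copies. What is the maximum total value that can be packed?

$130

Best value-per-unit is watch at 13/2; filling with it alone gives 10×13 = 130.
Optimal mix: 1×coin set + 8×watch → weight 21, value 130.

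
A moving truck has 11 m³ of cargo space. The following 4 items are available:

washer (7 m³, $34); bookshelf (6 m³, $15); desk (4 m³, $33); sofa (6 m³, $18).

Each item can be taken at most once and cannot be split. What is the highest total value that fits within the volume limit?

$67

This is a 0/1 knapsack; check combinations near the capacity.
- washer+desk: volume 7+4=11, value 34+33=67
- desk+sofa: volume 4+6=10, value 33+18=51
- bookshelf+desk: volume 6+4=10, value 15+33=48
- washer: volume 7, value 34
- desk: volume 4, value 33
Best: $67.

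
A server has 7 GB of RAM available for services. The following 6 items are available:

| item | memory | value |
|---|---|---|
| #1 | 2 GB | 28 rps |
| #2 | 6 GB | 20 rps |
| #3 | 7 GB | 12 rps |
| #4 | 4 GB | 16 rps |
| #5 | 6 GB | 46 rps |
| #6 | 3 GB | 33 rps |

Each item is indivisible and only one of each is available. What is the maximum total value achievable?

This is a 0/1 knapsack; check combinations near the capacity.
- #1+#6: memory 2+3=5, value 28+33=61
- #4+#6: memory 4+3=7, value 16+33=49
- #5: memory 6, value 46
- #1+#4: memory 2+4=6, value 28+16=44
- #6: memory 3, value 33
Best: 61 rps.

61 rps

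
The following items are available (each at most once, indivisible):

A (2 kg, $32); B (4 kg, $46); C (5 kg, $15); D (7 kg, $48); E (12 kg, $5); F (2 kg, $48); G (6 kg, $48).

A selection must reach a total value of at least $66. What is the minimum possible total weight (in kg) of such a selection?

4

Subsets with value ≥ 66, sorted by total weight:
- A+F: weight 4, value 80
- B+F: weight 6, value 94
- A+B: weight 6, value 78
- A+B+F: weight 8, value 126
Minimum weight: 4 kg.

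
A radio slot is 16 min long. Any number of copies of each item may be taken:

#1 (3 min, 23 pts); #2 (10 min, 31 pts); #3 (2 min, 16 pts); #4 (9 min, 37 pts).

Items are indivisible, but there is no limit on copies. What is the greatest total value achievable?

128 pts

Best value-per-unit is #3 at 16/2, and filling with it alone uses duration 8×2=16. No mix of the others beats 8×16 = 128.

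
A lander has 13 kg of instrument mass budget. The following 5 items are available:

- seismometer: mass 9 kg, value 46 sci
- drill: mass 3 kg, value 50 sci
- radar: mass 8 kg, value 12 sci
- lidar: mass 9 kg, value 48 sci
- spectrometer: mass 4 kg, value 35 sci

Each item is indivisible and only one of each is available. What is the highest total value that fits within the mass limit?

98 sci

This is a 0/1 knapsack; check combinations near the capacity.
- drill+lidar: mass 3+9=12, value 50+48=98
- seismometer+drill: mass 9+3=12, value 46+50=96
- drill+spectrometer: mass 3+4=7, value 50+35=85
- lidar+spectrometer: mass 9+4=13, value 48+35=83
- seismometer+spectrometer: mass 9+4=13, value 46+35=81
Best: 98 sci.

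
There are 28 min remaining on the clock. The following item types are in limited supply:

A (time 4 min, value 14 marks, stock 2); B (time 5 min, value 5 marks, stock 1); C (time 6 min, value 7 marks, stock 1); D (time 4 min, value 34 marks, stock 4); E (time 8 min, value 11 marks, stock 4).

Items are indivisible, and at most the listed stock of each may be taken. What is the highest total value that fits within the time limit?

Best selections within time 28 and stock limits:
- 2×A + 4×D: time 24, value 164
- 1×A + 4×D + 1×E: time 28, value 161
- 1×A + 1×C + 4×D: time 26, value 157
- 1×A + 1×B + 4×D: time 25, value 155
Best: 164 marks.

164 marks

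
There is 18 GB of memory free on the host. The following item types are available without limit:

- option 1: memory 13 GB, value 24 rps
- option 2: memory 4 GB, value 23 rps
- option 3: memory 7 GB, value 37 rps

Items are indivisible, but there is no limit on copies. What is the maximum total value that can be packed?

Best value-per-unit is option 2 at 23/4; filling with it alone gives 4×23 = 92.
Optimal mix: 1×option 2 + 2×option 3 → memory 18, value 97.

97 rps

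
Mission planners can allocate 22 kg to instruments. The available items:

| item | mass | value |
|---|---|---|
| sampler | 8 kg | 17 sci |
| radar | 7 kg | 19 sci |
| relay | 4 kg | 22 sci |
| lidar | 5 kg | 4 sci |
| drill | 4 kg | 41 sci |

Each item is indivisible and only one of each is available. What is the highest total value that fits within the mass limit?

86 sci

Check high-value combinations within 22 kg:
- radar+relay+lidar+drill: mass 7+4+5+4=20, value 19+22+4+41=86
- sampler+relay+lidar+drill: mass 8+4+5+4=21, value 17+22+4+41=84
- radar+relay+drill: mass 7+4+4=15, value 19+22+41=82
- sampler+relay+drill: mass 8+4+4=16, value 17+22+41=80
Best: 86 sci.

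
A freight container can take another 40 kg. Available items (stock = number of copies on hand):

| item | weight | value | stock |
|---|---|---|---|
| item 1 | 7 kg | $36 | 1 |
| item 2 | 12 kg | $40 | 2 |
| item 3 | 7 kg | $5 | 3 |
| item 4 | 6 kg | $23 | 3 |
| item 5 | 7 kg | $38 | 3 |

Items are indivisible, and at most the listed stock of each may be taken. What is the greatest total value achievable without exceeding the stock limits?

$196

Top feasible selections:
- 1×item 1 + 2×item 4 + 3×item 5: weight 40, value 196
- 1×item 1 + 1×item 2 + 3×item 5: weight 40, value 190
- 3×item 4 + 3×item 5: weight 39, value 183
Best: $196.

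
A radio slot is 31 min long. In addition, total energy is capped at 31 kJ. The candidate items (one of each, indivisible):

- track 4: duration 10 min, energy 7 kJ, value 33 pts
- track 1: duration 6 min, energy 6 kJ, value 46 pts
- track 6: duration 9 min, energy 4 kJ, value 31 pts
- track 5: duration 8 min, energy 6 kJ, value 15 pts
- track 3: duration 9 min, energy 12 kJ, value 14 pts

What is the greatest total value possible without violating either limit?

110 pts

Feasible sets respecting both limits:
- track 4+track 1+track 6: duration 25, energy 17, value 110
- track 4+track 1+track 5: duration 24, energy 19, value 94
- track 4+track 1+track 3: duration 25, energy 25, value 93
- track 1+track 6+track 5: duration 23, energy 16, value 92
Best: 110 pts.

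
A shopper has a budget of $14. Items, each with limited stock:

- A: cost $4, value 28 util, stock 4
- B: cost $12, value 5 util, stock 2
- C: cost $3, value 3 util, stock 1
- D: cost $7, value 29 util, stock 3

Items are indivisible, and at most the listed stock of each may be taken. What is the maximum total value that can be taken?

Best selections within cost 14 and stock limits:
- 3×A: cost 12, value 84
- 1×A + 1×C + 1×D: cost 14, value 60
Best: 84 util.

84 util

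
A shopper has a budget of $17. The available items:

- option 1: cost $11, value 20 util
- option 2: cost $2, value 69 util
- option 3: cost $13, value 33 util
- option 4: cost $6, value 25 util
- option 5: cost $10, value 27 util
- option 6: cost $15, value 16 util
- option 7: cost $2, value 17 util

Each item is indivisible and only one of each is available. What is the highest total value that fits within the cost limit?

119 util

Check high-value combinations within $17:
- option 2+option 3+option 7: cost 2+13+2=17, value 69+33+17=119
- option 2+option 5+option 7: cost 2+10+2=14, value 69+27+17=113
- option 2+option 4+option 7: cost 2+6+2=10, value 69+25+17=111
- option 1+option 2+option 7: cost 11+2+2=15, value 20+69+17=106
- option 2+option 3: cost 2+13=15, value 69+33=102
Best: 119 util.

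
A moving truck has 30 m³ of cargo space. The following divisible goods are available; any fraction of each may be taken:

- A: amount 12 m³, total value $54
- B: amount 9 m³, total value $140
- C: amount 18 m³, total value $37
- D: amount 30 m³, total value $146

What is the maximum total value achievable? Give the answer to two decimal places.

242.20

Take in order of value per unit:
- B (140/9 per unit): all 9 → value 140, running total 140.00
- D (146/30 per unit): 21 of 30 → value 21×146/30 = 102.2000, running total 242.20
Total 242.20.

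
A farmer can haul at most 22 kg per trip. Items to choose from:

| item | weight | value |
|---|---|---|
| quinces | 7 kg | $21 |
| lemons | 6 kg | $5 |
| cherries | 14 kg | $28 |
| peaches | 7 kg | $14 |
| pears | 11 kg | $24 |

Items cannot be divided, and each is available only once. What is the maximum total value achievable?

Check high-value combinations within 22 kg:
- quinces+cherries: weight 7+14=21, value 21+28=49
- quinces+pears: weight 7+11=18, value 21+24=45
- cherries+peaches: weight 14+7=21, value 28+14=42
Best: $49.

$49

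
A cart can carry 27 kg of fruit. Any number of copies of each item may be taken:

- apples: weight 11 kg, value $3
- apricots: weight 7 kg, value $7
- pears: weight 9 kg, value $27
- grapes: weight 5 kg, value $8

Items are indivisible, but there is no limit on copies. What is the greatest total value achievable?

$81

Best value-per-unit is pears at 27/9, and filling with it alone uses weight 3×9=27. No mix of the others beats 3×27 = 81.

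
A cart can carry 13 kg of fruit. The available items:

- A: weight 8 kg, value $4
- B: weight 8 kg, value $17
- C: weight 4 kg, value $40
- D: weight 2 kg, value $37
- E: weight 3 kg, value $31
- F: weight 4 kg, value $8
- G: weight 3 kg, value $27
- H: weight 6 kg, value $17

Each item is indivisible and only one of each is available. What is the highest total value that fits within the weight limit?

$135

Check high-value combinations within 13 kg:
- C+D+E+G: weight 4+2+3+3=12, value 40+37+31+27=135
- C+D+E+F: weight 4+2+3+4=13, value 40+37+31+8=116
- C+D+F+G: weight 4+2+4+3=13, value 40+37+8+27=112
- C+D+E: weight 4+2+3=9, value 40+37+31=108
Best: $135.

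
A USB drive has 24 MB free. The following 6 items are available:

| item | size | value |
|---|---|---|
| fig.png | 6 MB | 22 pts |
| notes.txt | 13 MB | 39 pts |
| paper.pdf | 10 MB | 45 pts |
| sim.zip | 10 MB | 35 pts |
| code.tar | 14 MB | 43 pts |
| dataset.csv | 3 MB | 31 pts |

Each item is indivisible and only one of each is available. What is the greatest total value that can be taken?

111 pts

This is a 0/1 knapsack; check combinations near the capacity.
- paper.pdf+sim.zip+dataset.csv: size 10+10+3=23, value 45+35+31=111
- fig.png+paper.pdf+dataset.csv: size 6+10+3=19, value 22+45+31=98
- fig.png+code.tar+dataset.csv: size 6+14+3=23, value 22+43+31=96
- fig.png+notes.txt+dataset.csv: size 6+13+3=22, value 22+39+31=92
- fig.png+sim.zip+dataset.csv: size 6+10+3=19, value 22+35+31=88
Best: 111 pts.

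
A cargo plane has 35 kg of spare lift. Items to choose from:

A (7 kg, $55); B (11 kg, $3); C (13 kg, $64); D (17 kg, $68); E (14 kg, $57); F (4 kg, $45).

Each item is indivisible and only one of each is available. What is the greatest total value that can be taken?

This is a 0/1 knapsack; check combinations near the capacity.
- C+D+F: weight 13+17+4=34, value 64+68+45=177
- A+C+E: weight 7+13+14=34, value 55+64+57=176
- D+E+F: weight 17+14+4=35, value 68+57+45=170
Best: $177.

$177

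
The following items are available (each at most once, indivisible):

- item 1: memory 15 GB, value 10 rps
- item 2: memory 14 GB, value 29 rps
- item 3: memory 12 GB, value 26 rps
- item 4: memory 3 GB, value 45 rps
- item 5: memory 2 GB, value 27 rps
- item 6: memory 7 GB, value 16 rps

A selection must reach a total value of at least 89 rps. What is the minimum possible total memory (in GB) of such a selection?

Subsets with value ≥ 89, sorted by total memory:
- item 3+item 4+item 5: memory 17, value 98
- item 2+item 4+item 5: memory 19, value 101
- item 3+item 4+item 5+item 6: memory 24, value 114
- item 2+item 4+item 6: memory 24, value 90
Minimum memory: 17 GB.

17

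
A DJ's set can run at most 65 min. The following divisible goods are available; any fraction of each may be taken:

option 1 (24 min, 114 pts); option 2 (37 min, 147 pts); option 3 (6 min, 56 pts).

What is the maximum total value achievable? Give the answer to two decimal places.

Take in order of value per unit:
- option 3 (56/6 per unit): all 6 → value 56, running total 56.00
- option 1 (114/24 per unit): all 24 → value 114, running total 170.00
- option 2 (147/37 per unit): 35 of 37 → value 35×147/37 = 139.0541, running total 309.05
Total 309.05.

309.05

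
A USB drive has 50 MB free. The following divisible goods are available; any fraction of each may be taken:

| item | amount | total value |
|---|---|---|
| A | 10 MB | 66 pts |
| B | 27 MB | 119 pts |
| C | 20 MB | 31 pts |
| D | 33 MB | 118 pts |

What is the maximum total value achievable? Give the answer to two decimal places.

231.48

Take in order of value per unit:
- A (66/10 per unit): all 10 → value 66, running total 66.00
- B (119/27 per unit): all 27 → value 119, running total 185.00
- D (118/33 per unit): 13 of 33 → value 13×118/33 = 46.4848, running total 231.48
Total 231.48.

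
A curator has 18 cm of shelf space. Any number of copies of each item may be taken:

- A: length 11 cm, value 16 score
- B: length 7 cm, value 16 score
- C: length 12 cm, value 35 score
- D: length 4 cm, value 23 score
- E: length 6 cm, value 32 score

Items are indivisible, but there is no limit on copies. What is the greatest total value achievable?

101 score

Best value-per-unit is D at 23/4; filling with it alone gives 4×23 = 92.
Optimal mix: 3×D + 1×E → length 18, value 101.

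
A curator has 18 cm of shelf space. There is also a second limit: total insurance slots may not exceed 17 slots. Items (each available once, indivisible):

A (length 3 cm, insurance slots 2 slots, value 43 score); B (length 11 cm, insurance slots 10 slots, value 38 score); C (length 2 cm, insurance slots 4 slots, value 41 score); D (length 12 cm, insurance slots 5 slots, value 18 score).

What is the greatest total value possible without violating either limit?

122 score

Feasible sets respecting both limits:
- A+B+C: length 16, insurance slots 16, value 122
- A+C+D: length 17, insurance slots 11, value 102
- A+C: length 5, insurance slots 6, value 84
Best: 122 score.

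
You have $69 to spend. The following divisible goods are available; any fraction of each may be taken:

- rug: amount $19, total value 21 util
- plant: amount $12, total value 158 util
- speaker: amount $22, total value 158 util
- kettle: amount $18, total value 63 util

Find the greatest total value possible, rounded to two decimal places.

397.79

Take in order of value per unit:
- plant (158/12 per unit): all 12 → value 158, running total 158.00
- speaker (158/22 per unit): all 22 → value 158, running total 316.00
- kettle (63/18 per unit): all 18 → value 63, running total 379.00
- rug (21/19 per unit): 17 of 19 → value 17×21/19 = 18.7895, running total 397.79
Total 397.79.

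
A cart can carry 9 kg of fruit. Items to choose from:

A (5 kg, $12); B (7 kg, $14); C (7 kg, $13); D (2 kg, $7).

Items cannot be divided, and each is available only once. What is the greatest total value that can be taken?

$21

Check high-value combinations within 9 kg:
- B+D: weight 7+2=9, value 14+7=21
- C+D: weight 7+2=9, value 13+7=20
- A+D: weight 5+2=7, value 12+7=19
- B: weight 7, value 14
Best: $21.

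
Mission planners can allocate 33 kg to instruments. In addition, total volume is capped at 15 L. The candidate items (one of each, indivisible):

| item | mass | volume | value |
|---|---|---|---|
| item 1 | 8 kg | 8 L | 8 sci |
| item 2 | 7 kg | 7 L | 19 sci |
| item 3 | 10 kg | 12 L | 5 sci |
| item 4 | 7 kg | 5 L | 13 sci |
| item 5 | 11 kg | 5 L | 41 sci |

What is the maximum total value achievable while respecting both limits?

60 sci

Feasible sets respecting both limits:
- item 2+item 5: mass 18, volume 12, value 60
- item 4+item 5: mass 18, volume 10, value 54
- item 1+item 5: mass 19, volume 13, value 49
- item 5: mass 11, volume 5, value 41
Best: 60 sci.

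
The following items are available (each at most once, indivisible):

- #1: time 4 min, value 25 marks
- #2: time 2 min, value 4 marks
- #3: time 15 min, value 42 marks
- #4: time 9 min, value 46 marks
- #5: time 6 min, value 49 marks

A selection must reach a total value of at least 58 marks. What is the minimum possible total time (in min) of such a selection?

Subsets with value ≥ 58, sorted by total time:
- #1+#5: time 10, value 74
- #1+#2+#5: time 12, value 78
- #1+#4: time 13, value 71
- #4+#5: time 15, value 95
Minimum time: 10 min.

10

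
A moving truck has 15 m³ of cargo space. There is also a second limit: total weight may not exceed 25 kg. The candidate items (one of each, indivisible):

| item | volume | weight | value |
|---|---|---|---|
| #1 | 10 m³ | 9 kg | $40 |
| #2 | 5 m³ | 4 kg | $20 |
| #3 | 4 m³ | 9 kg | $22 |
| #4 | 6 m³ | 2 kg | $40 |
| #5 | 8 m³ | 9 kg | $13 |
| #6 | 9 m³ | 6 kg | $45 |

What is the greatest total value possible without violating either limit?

Feasible sets respecting both limits:
- #4+#6: volume 15, weight 8, value 85
- #2+#3+#4: volume 15, weight 15, value 82
- #3+#6: volume 13, weight 15, value 67
Best: $85.

$85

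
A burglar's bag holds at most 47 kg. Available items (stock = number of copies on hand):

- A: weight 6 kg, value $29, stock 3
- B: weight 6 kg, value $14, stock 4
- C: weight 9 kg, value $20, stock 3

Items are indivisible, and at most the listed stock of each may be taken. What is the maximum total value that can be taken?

$149

Top feasible selections:
- 3×A + 3×B + 1×C: weight 45, value 149
- 3×A + 3×C: weight 45, value 147
Best: $149.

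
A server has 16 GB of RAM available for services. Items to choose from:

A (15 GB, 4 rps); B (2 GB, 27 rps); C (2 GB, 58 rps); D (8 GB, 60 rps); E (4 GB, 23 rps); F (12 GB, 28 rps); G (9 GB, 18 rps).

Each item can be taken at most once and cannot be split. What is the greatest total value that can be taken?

168 rps

Check high-value combinations within 16 GB:
- B+C+D+E: memory 2+2+8+4=16, value 27+58+60+23=168
- B+C+D: memory 2+2+8=12, value 27+58+60=145
- C+D+E: memory 2+8+4=14, value 58+60+23=141
- C+D: memory 2+8=10, value 58+60=118
- B+C+F: memory 2+2+12=16, value 27+58+28=113
Best: 168 rps.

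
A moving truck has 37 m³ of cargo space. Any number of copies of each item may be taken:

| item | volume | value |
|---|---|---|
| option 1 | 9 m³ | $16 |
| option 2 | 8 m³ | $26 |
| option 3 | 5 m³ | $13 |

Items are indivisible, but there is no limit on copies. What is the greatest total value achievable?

Best value-per-unit is option 2 at 26/8; filling with it alone gives 4×26 = 104.
Optimal mix: 4×option 2 + 1×option 3 → volume 37, value 117.

$117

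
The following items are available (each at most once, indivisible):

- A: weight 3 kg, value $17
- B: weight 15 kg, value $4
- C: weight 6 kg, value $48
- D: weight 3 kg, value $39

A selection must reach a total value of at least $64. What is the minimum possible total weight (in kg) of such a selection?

9

Subsets with value ≥ 64, sorted by total weight:
- C+D: weight 9, value 87
- A+C: weight 9, value 65
- A+C+D: weight 12, value 104
- B+C+D: weight 24, value 91
Minimum weight: 9 kg.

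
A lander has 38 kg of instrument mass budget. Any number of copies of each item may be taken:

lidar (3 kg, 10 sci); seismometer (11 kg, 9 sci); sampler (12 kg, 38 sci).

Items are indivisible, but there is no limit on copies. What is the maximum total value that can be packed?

120 sci

Best value-per-unit is lidar at 10/3, and filling with it alone uses mass 12×3=36. No mix of the others beats 12×10 = 120.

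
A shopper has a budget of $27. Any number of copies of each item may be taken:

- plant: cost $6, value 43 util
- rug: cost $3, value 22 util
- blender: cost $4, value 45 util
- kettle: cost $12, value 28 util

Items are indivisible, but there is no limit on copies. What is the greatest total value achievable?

Best value-per-unit is blender at 45/4; filling with it alone gives 6×45 = 270.
Optimal mix: 1×rug + 6×blender → cost 27, value 292.

292 util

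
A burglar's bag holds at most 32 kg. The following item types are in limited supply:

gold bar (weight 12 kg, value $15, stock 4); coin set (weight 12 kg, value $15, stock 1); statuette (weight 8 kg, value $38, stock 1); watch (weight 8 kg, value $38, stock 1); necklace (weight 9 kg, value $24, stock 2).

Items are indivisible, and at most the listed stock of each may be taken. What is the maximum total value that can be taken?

Top feasible selections:
- 1×statuette + 1×watch + 1×necklace: weight 25, value 100
- 1×coin set + 1×statuette + 1×watch: weight 28, value 91
Best: $100.

$100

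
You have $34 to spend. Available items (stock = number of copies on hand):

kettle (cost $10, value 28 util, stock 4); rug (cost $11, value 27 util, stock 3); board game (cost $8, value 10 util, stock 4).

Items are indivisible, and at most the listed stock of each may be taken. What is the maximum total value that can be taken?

84 util

Top feasible selections:
- 3×kettle: cost 30, value 84
- 2×kettle + 1×rug: cost 31, value 83
- 1×kettle + 2×rug: cost 32, value 82
Best: 84 util.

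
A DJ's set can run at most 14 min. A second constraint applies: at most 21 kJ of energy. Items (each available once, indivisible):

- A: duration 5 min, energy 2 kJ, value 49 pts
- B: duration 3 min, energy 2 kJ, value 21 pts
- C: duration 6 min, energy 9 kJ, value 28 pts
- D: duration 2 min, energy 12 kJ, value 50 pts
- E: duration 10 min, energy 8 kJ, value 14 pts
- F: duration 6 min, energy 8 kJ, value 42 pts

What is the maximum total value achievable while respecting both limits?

120 pts

Feasible sets respecting both limits:
- A+B+D: duration 10, energy 16, value 120
- A+B+F: duration 14, energy 12, value 112
- A+D: duration 7, energy 14, value 99
Best: 120 pts.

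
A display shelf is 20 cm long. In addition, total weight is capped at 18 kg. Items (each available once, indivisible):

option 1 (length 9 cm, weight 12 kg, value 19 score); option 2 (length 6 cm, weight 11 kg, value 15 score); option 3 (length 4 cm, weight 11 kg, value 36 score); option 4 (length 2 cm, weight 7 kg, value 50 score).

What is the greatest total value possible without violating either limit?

86 score

Feasible sets respecting both limits:
- option 3+option 4: length 6, weight 18, value 86
- option 2+option 4: length 8, weight 18, value 65
- option 4: length 2, weight 7, value 50
- option 3: length 4, weight 11, value 36
Best: 86 score.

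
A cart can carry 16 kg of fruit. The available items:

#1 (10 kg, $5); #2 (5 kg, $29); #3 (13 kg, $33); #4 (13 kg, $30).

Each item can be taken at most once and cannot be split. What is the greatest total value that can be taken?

This is a 0/1 knapsack; check combinations near the capacity.
- #1+#2: weight 10+5=15, value 5+29=34
- #3: weight 13, value 33
- #4: weight 13, value 30
- #2: weight 5, value 29
- #1: weight 10, value 5
Best: $34.

$34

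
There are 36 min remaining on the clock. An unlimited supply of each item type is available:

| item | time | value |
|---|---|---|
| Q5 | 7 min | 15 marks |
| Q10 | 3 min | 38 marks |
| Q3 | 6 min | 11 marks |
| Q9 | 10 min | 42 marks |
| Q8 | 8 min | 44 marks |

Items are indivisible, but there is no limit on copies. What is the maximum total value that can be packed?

456 marks

Best value-per-unit is Q10 at 38/3, and filling with it alone uses time 12×3=36. No mix of the others beats 12×38 = 456.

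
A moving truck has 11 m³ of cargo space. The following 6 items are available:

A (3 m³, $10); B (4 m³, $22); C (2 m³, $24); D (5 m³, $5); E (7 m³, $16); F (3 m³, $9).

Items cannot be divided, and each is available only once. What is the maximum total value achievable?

Check high-value combinations within 11 m³:
- A+B+C: volume 3+4+2=9, value 10+22+24=56
- B+C+F: volume 4+2+3=9, value 22+24+9=55
- B+C+D: volume 4+2+5=11, value 22+24+5=51
Best: $56.

$56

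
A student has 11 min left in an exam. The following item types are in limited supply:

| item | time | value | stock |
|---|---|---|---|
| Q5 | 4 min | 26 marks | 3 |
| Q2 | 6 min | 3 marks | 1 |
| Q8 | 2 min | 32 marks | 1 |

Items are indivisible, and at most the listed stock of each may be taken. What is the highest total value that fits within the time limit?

84 marks

Top feasible selections:
- 2×Q5 + 1×Q8: time 10, value 84
- 1×Q5 + 1×Q8: time 6, value 58
- 2×Q5: time 8, value 52
- 1×Q2 + 1×Q8: time 8, value 35
Best: 84 marks.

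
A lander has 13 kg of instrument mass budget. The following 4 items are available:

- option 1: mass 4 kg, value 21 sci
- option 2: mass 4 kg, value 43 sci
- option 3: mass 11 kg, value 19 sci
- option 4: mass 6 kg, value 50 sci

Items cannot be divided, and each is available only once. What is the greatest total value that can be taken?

93 sci

This is a 0/1 knapsack; check combinations near the capacity.
- option 2+option 4: mass 4+6=10, value 43+50=93
- option 1+option 4: mass 4+6=10, value 21+50=71
- option 1+option 2: mass 4+4=8, value 21+43=64
Best: 93 sci.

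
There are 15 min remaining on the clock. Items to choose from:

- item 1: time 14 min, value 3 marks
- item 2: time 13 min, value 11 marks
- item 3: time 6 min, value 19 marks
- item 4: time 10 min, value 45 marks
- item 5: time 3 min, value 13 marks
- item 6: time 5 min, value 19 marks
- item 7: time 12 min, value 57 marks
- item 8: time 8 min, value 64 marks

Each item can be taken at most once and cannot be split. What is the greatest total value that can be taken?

83 marks

This is a 0/1 knapsack; check combinations near the capacity.
- item 6+item 8: time 5+8=13, value 19+64=83
- item 3+item 8: time 6+8=14, value 19+64=83
- item 5+item 8: time 3+8=11, value 13+64=77
- item 5+item 7: time 3+12=15, value 13+57=70
- item 8: time 8, value 64
Best: 83 marks.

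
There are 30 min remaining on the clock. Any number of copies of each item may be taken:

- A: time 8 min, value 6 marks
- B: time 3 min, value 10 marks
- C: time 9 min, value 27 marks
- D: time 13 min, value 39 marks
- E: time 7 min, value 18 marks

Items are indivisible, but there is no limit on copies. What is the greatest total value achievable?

100 marks

Best value-per-unit is B at 10/3, and filling with it alone uses time 10×3=30. No mix of the others beats 10×10 = 100.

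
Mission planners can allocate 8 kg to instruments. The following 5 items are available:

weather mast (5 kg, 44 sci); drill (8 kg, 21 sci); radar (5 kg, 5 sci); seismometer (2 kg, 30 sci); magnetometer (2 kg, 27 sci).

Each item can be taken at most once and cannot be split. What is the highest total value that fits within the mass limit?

74 sci

Check high-value combinations within 8 kg:
- weather mast+seismometer: mass 5+2=7, value 44+30=74
- weather mast+magnetometer: mass 5+2=7, value 44+27=71
- seismometer+magnetometer: mass 2+2=4, value 30+27=57
- weather mast: mass 5, value 44
Best: 74 sci.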